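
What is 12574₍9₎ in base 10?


Positional values (base 9):
  4 × 9^0 = 4 × 1 = 4
  7 × 9^1 = 7 × 9 = 63
  5 × 9^2 = 5 × 81 = 405
  2 × 9^3 = 2 × 729 = 1458
  1 × 9^4 = 1 × 6561 = 6561
Sum = 4 + 63 + 405 + 1458 + 6561
= 8491


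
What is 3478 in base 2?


Divide by 2 repeatedly:
3478 ÷ 2 = 1739 remainder 0
1739 ÷ 2 = 869 remainder 1
869 ÷ 2 = 434 remainder 1
434 ÷ 2 = 217 remainder 0
217 ÷ 2 = 108 remainder 1
108 ÷ 2 = 54 remainder 0
54 ÷ 2 = 27 remainder 0
27 ÷ 2 = 13 remainder 1
13 ÷ 2 = 6 remainder 1
6 ÷ 2 = 3 remainder 0
3 ÷ 2 = 1 remainder 1
1 ÷ 2 = 0 remainder 1
Reading remainders bottom-up:
= 110110010110


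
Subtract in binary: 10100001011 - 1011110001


Align and subtract column by column (LSB to MSB, borrowing when needed):
  10100001011
- 01011110001
  -----------
  col 0: (1 - 0 borrow-in) - 1 → 1 - 1 = 0, borrow out 0
  col 1: (1 - 0 borrow-in) - 0 → 1 - 0 = 1, borrow out 0
  col 2: (0 - 0 borrow-in) - 0 → 0 - 0 = 0, borrow out 0
  col 3: (1 - 0 borrow-in) - 0 → 1 - 0 = 1, borrow out 0
  col 4: (0 - 0 borrow-in) - 1 → borrow from next column: (0+2) - 1 = 1, borrow out 1
  col 5: (0 - 1 borrow-in) - 1 → borrow from next column: (-1+2) - 1 = 0, borrow out 1
  col 6: (0 - 1 borrow-in) - 1 → borrow from next column: (-1+2) - 1 = 0, borrow out 1
  col 7: (0 - 1 borrow-in) - 1 → borrow from next column: (-1+2) - 1 = 0, borrow out 1
  col 8: (1 - 1 borrow-in) - 0 → 0 - 0 = 0, borrow out 0
  col 9: (0 - 0 borrow-in) - 1 → borrow from next column: (0+2) - 1 = 1, borrow out 1
  col 10: (1 - 1 borrow-in) - 0 → 0 - 0 = 0, borrow out 0
Reading bits MSB→LSB: 01000011010
Strip leading zeros: 1000011010
= 1000011010


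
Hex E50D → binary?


Each hex digit → 4 binary bits:
  E = 1110
  5 = 0101
  0 = 0000
  D = 1101
Concatenate: 1110 0101 0000 1101
= 1110010100001101


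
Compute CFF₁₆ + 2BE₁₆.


Align and add column by column (LSB to MSB, each column mod 16 with carry):
  0CFF
+ 02BE
  ----
  col 0: F(15) + E(14) + 0 (carry in) = 29 → D(13), carry out 1
  col 1: F(15) + B(11) + 1 (carry in) = 27 → B(11), carry out 1
  col 2: C(12) + 2(2) + 1 (carry in) = 15 → F(15), carry out 0
  col 3: 0(0) + 0(0) + 0 (carry in) = 0 → 0(0), carry out 0
Reading digits MSB→LSB: 0FBD
Strip leading zeros: FBD
= 0xFBD


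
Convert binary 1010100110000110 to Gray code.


Binary: 1010100110000110
Gray code: G = B XOR (B >> 1)
B >> 1 = 0101010011000011
1010100110000110 XOR 0101010011000011:
  1 XOR 0 = 1
  0 XOR 1 = 1
  1 XOR 0 = 1
  0 XOR 1 = 1
  1 XOR 0 = 1
  0 XOR 1 = 1
  0 XOR 0 = 0
  1 XOR 0 = 1
  1 XOR 1 = 0
  0 XOR 1 = 1
  0 XOR 0 = 0
  0 XOR 0 = 0
  0 XOR 0 = 0
  1 XOR 0 = 1
  1 XOR 1 = 0
  0 XOR 1 = 1
= 1111110101000101


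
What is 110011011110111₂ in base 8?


Group into 3-bit groups: 110011011110111
  110 = 6
  011 = 3
  011 = 3
  110 = 6
  111 = 7
= 0o63367


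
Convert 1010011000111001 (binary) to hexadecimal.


Group into 4-bit nibbles: 1010011000111001
  1010 = A
  0110 = 6
  0011 = 3
  1001 = 9
= 0xA639


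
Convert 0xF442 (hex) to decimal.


Positional values:
Position 0: 2 × 16^0 = 2 × 1 = 2
Position 1: 4 × 16^1 = 4 × 16 = 64
Position 2: 4 × 16^2 = 4 × 256 = 1024
Position 3: F × 16^3 = 15 × 4096 = 61440
Sum = 2 + 64 + 1024 + 61440
= 62530


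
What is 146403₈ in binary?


Each octal digit → 3 binary bits:
  1 = 001
  4 = 100
  6 = 110
  4 = 100
  0 = 000
  3 = 011
Concatenate: 001 100 110 100 000 011
= 001100110100000011


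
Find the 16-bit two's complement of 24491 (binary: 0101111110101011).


Original: 0101111110101011
Step 1 - Invert all bits: 1010000001010100
Step 2 - Add 1: 1010000001010100 + 1
= 1010000001010101 (represents -24491)


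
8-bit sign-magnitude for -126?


Sign bit: 1 (negative)
Magnitude: 126 = 1111110
= 11111110


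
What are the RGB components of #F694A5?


Hex: #F694A5
R = F6₁₆ = 246
G = 94₁₆ = 148
B = A5₁₆ = 165
= RGB(246, 148, 165)


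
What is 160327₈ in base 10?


Positional values:
Position 0: 7 × 8^0 = 7
Position 1: 2 × 8^1 = 16
Position 2: 3 × 8^2 = 192
Position 3: 0 × 8^3 = 0
Position 4: 6 × 8^4 = 24576
Position 5: 1 × 8^5 = 32768
Sum = 7 + 16 + 192 + 0 + 24576 + 32768
= 57559


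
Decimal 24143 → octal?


Divide by 8 repeatedly:
24143 ÷ 8 = 3017 remainder 7
3017 ÷ 8 = 377 remainder 1
377 ÷ 8 = 47 remainder 1
47 ÷ 8 = 5 remainder 7
5 ÷ 8 = 0 remainder 5
Reading remainders bottom-up:
= 0o57117


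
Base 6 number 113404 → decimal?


Positional values (base 6):
  4 × 6^0 = 4 × 1 = 4
  0 × 6^1 = 0 × 6 = 0
  4 × 6^2 = 4 × 36 = 144
  3 × 6^3 = 3 × 216 = 648
  1 × 6^4 = 1 × 1296 = 1296
  1 × 6^5 = 1 × 7776 = 7776
Sum = 4 + 0 + 144 + 648 + 1296 + 7776
= 9868


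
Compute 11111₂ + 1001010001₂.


Align and add column by column (LSB to MSB, carry propagating):
  00000011111
+ 01001010001
  -----------
  col 0: 1 + 1 + 0 (carry in) = 2 → bit 0, carry out 1
  col 1: 1 + 0 + 1 (carry in) = 2 → bit 0, carry out 1
  col 2: 1 + 0 + 1 (carry in) = 2 → bit 0, carry out 1
  col 3: 1 + 0 + 1 (carry in) = 2 → bit 0, carry out 1
  col 4: 1 + 1 + 1 (carry in) = 3 → bit 1, carry out 1
  col 5: 0 + 0 + 1 (carry in) = 1 → bit 1, carry out 0
  col 6: 0 + 1 + 0 (carry in) = 1 → bit 1, carry out 0
  col 7: 0 + 0 + 0 (carry in) = 0 → bit 0, carry out 0
  col 8: 0 + 0 + 0 (carry in) = 0 → bit 0, carry out 0
  col 9: 0 + 1 + 0 (carry in) = 1 → bit 1, carry out 0
  col 10: 0 + 0 + 0 (carry in) = 0 → bit 0, carry out 0
Reading bits MSB→LSB: 01001110000
Strip leading zeros: 1001110000
= 1001110000


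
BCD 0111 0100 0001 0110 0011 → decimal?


Each 4-bit group → digit:
  0111 → 7
  0100 → 4
  0001 → 1
  0110 → 6
  0011 → 3
= 74163


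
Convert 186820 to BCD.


Each digit → 4-bit binary:
  1 → 0001
  8 → 1000
  6 → 0110
  8 → 1000
  2 → 0010
  0 → 0000
= 0001 1000 0110 1000 0010 0000


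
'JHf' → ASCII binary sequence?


String: 'JHf'  (3 characters)
Per-character ASCII lookup:
  'J': uppercase starts at 65: 'J' = 65 + 9 = 74 → 1001010
  'H': uppercase starts at 65: 'H' = 65 + 7 = 72 → 1001000
  'f': lowercase starts at 97: 'f' = 97 + 5 = 102 → 1100110
= 1001010 1001000 1100110


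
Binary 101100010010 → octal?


Group into 3-bit groups: 101100010010
  101 = 5
  100 = 4
  010 = 2
  010 = 2
= 0o5422


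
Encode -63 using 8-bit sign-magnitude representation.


Sign bit: 1 (negative)
Magnitude: 63 = 0111111
= 10111111


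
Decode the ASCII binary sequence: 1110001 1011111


Codes (binary): 1110001 1011111
Per-code ASCII lookup:
  1110001 = 113  (range 97-122: lowercase, 113 - 97 = 16) → 'q'
  1011111 = 95  (special character) → '_'
= 'q_'


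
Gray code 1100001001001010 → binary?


Gray code: 1100001001001010
MSB stays the same: 1
Each subsequent bit = prev_binary XOR current_gray:
  B[1] = 1 XOR 1 = 0
  B[2] = 0 XOR 0 = 0
  B[3] = 0 XOR 0 = 0
  B[4] = 0 XOR 0 = 0
  B[5] = 0 XOR 0 = 0
  B[6] = 0 XOR 1 = 1
  B[7] = 1 XOR 0 = 1
  B[8] = 1 XOR 0 = 1
  B[9] = 1 XOR 1 = 0
  B[10] = 0 XOR 0 = 0
  B[11] = 0 XOR 0 = 0
  B[12] = 0 XOR 1 = 1
  B[13] = 1 XOR 0 = 1
  B[14] = 1 XOR 1 = 0
  B[15] = 0 XOR 0 = 0
= 1000001110001100 (33676 decimal)


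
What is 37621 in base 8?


Divide by 8 repeatedly:
37621 ÷ 8 = 4702 remainder 5
4702 ÷ 8 = 587 remainder 6
587 ÷ 8 = 73 remainder 3
73 ÷ 8 = 9 remainder 1
9 ÷ 8 = 1 remainder 1
1 ÷ 8 = 0 remainder 1
Reading remainders bottom-up:
= 0o111365


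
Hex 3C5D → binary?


Each hex digit → 4 binary bits:
  3 = 0011
  C = 1100
  5 = 0101
  D = 1101
Concatenate: 0011 1100 0101 1101
= 0011110001011101


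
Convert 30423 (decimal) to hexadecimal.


Divide by 16 repeatedly:
30423 ÷ 16 = 1901 remainder 7 (7)
1901 ÷ 16 = 118 remainder 13 (D)
118 ÷ 16 = 7 remainder 6 (6)
7 ÷ 16 = 0 remainder 7 (7)
Reading remainders bottom-up:
= 0x76D7


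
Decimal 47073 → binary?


Divide by 2 repeatedly:
47073 ÷ 2 = 23536 remainder 1
23536 ÷ 2 = 11768 remainder 0
11768 ÷ 2 = 5884 remainder 0
5884 ÷ 2 = 2942 remainder 0
2942 ÷ 2 = 1471 remainder 0
1471 ÷ 2 = 735 remainder 1
735 ÷ 2 = 367 remainder 1
367 ÷ 2 = 183 remainder 1
183 ÷ 2 = 91 remainder 1
91 ÷ 2 = 45 remainder 1
45 ÷ 2 = 22 remainder 1
22 ÷ 2 = 11 remainder 0
11 ÷ 2 = 5 remainder 1
5 ÷ 2 = 2 remainder 1
2 ÷ 2 = 1 remainder 0
1 ÷ 2 = 0 remainder 1
Reading remainders bottom-up:
= 1011011111100001


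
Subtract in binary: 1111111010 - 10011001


Align and subtract column by column (LSB to MSB, borrowing when needed):
  1111111010
- 0010011001
  ----------
  col 0: (0 - 0 borrow-in) - 1 → borrow from next column: (0+2) - 1 = 1, borrow out 1
  col 1: (1 - 1 borrow-in) - 0 → 0 - 0 = 0, borrow out 0
  col 2: (0 - 0 borrow-in) - 0 → 0 - 0 = 0, borrow out 0
  col 3: (1 - 0 borrow-in) - 1 → 1 - 1 = 0, borrow out 0
  col 4: (1 - 0 borrow-in) - 1 → 1 - 1 = 0, borrow out 0
  col 5: (1 - 0 borrow-in) - 0 → 1 - 0 = 1, borrow out 0
  col 6: (1 - 0 borrow-in) - 0 → 1 - 0 = 1, borrow out 0
  col 7: (1 - 0 borrow-in) - 1 → 1 - 1 = 0, borrow out 0
  col 8: (1 - 0 borrow-in) - 0 → 1 - 0 = 1, borrow out 0
  col 9: (1 - 0 borrow-in) - 0 → 1 - 0 = 1, borrow out 0
Reading bits MSB→LSB: 1101100001
Strip leading zeros: 1101100001
= 1101100001


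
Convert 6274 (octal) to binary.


Each octal digit → 3 binary bits:
  6 = 110
  2 = 010
  7 = 111
  4 = 100
Concatenate: 110 010 111 100
= 110010111100


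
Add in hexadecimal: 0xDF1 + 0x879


Align and add column by column (LSB to MSB, each column mod 16 with carry):
  0DF1
+ 0879
  ----
  col 0: 1(1) + 9(9) + 0 (carry in) = 10 → A(10), carry out 0
  col 1: F(15) + 7(7) + 0 (carry in) = 22 → 6(6), carry out 1
  col 2: D(13) + 8(8) + 1 (carry in) = 22 → 6(6), carry out 1
  col 3: 0(0) + 0(0) + 1 (carry in) = 1 → 1(1), carry out 0
Reading digits MSB→LSB: 166A
Strip leading zeros: 166A
= 0x166A


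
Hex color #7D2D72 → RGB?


Hex: #7D2D72
R = 7D₁₆ = 125
G = 2D₁₆ = 45
B = 72₁₆ = 114
= RGB(125, 45, 114)


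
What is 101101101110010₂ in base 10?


Positional values:
Bit 1: 1 × 2^1 = 2
Bit 4: 1 × 2^4 = 16
Bit 5: 1 × 2^5 = 32
Bit 6: 1 × 2^6 = 64
Bit 8: 1 × 2^8 = 256
Bit 9: 1 × 2^9 = 512
Bit 11: 1 × 2^11 = 2048
Bit 12: 1 × 2^12 = 4096
Bit 14: 1 × 2^14 = 16384
Sum = 2 + 16 + 32 + 64 + 256 + 512 + 2048 + 4096 + 16384
= 23410


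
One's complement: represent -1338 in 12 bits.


Original: 010100111010
Invert all bits:
  bit 0: 0 → 1
  bit 1: 1 → 0
  bit 2: 0 → 1
  bit 3: 1 → 0
  bit 4: 0 → 1
  bit 5: 0 → 1
  bit 6: 1 → 0
  bit 7: 1 → 0
  bit 8: 1 → 0
  bit 9: 0 → 1
  bit 10: 1 → 0
  bit 11: 0 → 1
= 101011000101


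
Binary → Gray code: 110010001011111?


Binary: 110010001011111
Gray code: G = B XOR (B >> 1)
B >> 1 = 011001000101111
110010001011111 XOR 011001000101111:
  1 XOR 0 = 1
  1 XOR 1 = 0
  0 XOR 1 = 1
  0 XOR 0 = 0
  1 XOR 0 = 1
  0 XOR 1 = 1
  0 XOR 0 = 0
  0 XOR 0 = 0
  1 XOR 0 = 1
  0 XOR 1 = 1
  1 XOR 0 = 1
  1 XOR 1 = 0
  1 XOR 1 = 0
  1 XOR 1 = 0
  1 XOR 1 = 0
= 101011001110000


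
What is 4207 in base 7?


Divide by 7 repeatedly:
4207 ÷ 7 = 601 remainder 0
601 ÷ 7 = 85 remainder 6
85 ÷ 7 = 12 remainder 1
12 ÷ 7 = 1 remainder 5
1 ÷ 7 = 0 remainder 1
Reading remainders bottom-up:
= 15160


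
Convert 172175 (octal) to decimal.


Positional values:
Position 0: 5 × 8^0 = 5
Position 1: 7 × 8^1 = 56
Position 2: 1 × 8^2 = 64
Position 3: 2 × 8^3 = 1024
Position 4: 7 × 8^4 = 28672
Position 5: 1 × 8^5 = 32768
Sum = 5 + 56 + 64 + 1024 + 28672 + 32768
= 62589


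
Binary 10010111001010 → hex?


Group into 4-bit nibbles: 0010010111001010
  0010 = 2
  0101 = 5
  1100 = C
  1010 = A
= 0x25CA


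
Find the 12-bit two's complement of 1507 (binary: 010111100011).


Original: 010111100011
Step 1 - Invert all bits: 101000011100
Step 2 - Add 1: 101000011100 + 1
= 101000011101 (represents -1507)


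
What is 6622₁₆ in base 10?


Positional values:
Position 0: 2 × 16^0 = 2 × 1 = 2
Position 1: 2 × 16^1 = 2 × 16 = 32
Position 2: 6 × 16^2 = 6 × 256 = 1536
Position 3: 6 × 16^3 = 6 × 4096 = 24576
Sum = 2 + 32 + 1536 + 24576
= 26146


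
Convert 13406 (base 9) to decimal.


Positional values (base 9):
  6 × 9^0 = 6 × 1 = 6
  0 × 9^1 = 0 × 9 = 0
  4 × 9^2 = 4 × 81 = 324
  3 × 9^3 = 3 × 729 = 2187
  1 × 9^4 = 1 × 6561 = 6561
Sum = 6 + 0 + 324 + 2187 + 6561
= 9078


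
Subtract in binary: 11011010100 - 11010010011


Align and subtract column by column (LSB to MSB, borrowing when needed):
  11011010100
- 11010010011
  -----------
  col 0: (0 - 0 borrow-in) - 1 → borrow from next column: (0+2) - 1 = 1, borrow out 1
  col 1: (0 - 1 borrow-in) - 1 → borrow from next column: (-1+2) - 1 = 0, borrow out 1
  col 2: (1 - 1 borrow-in) - 0 → 0 - 0 = 0, borrow out 0
  col 3: (0 - 0 borrow-in) - 0 → 0 - 0 = 0, borrow out 0
  col 4: (1 - 0 borrow-in) - 1 → 1 - 1 = 0, borrow out 0
  col 5: (0 - 0 borrow-in) - 0 → 0 - 0 = 0, borrow out 0
  col 6: (1 - 0 borrow-in) - 0 → 1 - 0 = 1, borrow out 0
  col 7: (1 - 0 borrow-in) - 1 → 1 - 1 = 0, borrow out 0
  col 8: (0 - 0 borrow-in) - 0 → 0 - 0 = 0, borrow out 0
  col 9: (1 - 0 borrow-in) - 1 → 1 - 1 = 0, borrow out 0
  col 10: (1 - 0 borrow-in) - 1 → 1 - 1 = 0, borrow out 0
Reading bits MSB→LSB: 00001000001
Strip leading zeros: 1000001
= 1000001


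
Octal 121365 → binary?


Each octal digit → 3 binary bits:
  1 = 001
  2 = 010
  1 = 001
  3 = 011
  6 = 110
  5 = 101
Concatenate: 001 010 001 011 110 101
= 001010001011110101


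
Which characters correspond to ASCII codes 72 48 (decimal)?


Codes (decimal): 72 48
Per-code ASCII lookup:
  72  (range 65-90: uppercase, 72 - 65 = 7) → 'H'
  48  (range 48-57: digits, 48 - 48 = 0) → '0'
= 'H0'


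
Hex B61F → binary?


Each hex digit → 4 binary bits:
  B = 1011
  6 = 0110
  1 = 0001
  F = 1111
Concatenate: 1011 0110 0001 1111
= 1011011000011111


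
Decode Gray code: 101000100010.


Gray code: 101000100010
MSB stays the same: 1
Each subsequent bit = prev_binary XOR current_gray:
  B[1] = 1 XOR 0 = 1
  B[2] = 1 XOR 1 = 0
  B[3] = 0 XOR 0 = 0
  B[4] = 0 XOR 0 = 0
  B[5] = 0 XOR 0 = 0
  B[6] = 0 XOR 1 = 1
  B[7] = 1 XOR 0 = 1
  B[8] = 1 XOR 0 = 1
  B[9] = 1 XOR 0 = 1
  B[10] = 1 XOR 1 = 0
  B[11] = 0 XOR 0 = 0
= 110000111100 (3132 decimal)


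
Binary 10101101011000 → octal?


Group into 3-bit groups: 010101101011000
  010 = 2
  101 = 5
  101 = 5
  011 = 3
  000 = 0
= 0o25530


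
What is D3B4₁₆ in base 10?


Positional values:
Position 0: 4 × 16^0 = 4 × 1 = 4
Position 1: B × 16^1 = 11 × 16 = 176
Position 2: 3 × 16^2 = 3 × 256 = 768
Position 3: D × 16^3 = 13 × 4096 = 53248
Sum = 4 + 176 + 768 + 53248
= 54196


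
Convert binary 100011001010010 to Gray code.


Binary: 100011001010010
Gray code: G = B XOR (B >> 1)
B >> 1 = 010001100101001
100011001010010 XOR 010001100101001:
  1 XOR 0 = 1
  0 XOR 1 = 1
  0 XOR 0 = 0
  0 XOR 0 = 0
  1 XOR 0 = 1
  1 XOR 1 = 0
  0 XOR 1 = 1
  0 XOR 0 = 0
  1 XOR 0 = 1
  0 XOR 1 = 1
  1 XOR 0 = 1
  0 XOR 1 = 1
  0 XOR 0 = 0
  1 XOR 0 = 1
  0 XOR 1 = 1
= 110010101111011


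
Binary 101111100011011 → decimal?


Positional values:
Bit 0: 1 × 2^0 = 1
Bit 1: 1 × 2^1 = 2
Bit 3: 1 × 2^3 = 8
Bit 4: 1 × 2^4 = 16
Bit 8: 1 × 2^8 = 256
Bit 9: 1 × 2^9 = 512
Bit 10: 1 × 2^10 = 1024
Bit 11: 1 × 2^11 = 2048
Bit 12: 1 × 2^12 = 4096
Bit 14: 1 × 2^14 = 16384
Sum = 1 + 2 + 8 + 16 + 256 + 512 + 1024 + 2048 + 4096 + 16384
= 24347


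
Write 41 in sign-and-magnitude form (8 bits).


Sign bit: 0 (positive)
Magnitude: 41 = 0101001
= 00101001


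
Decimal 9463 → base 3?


Divide by 3 repeatedly:
9463 ÷ 3 = 3154 remainder 1
3154 ÷ 3 = 1051 remainder 1
1051 ÷ 3 = 350 remainder 1
350 ÷ 3 = 116 remainder 2
116 ÷ 3 = 38 remainder 2
38 ÷ 3 = 12 remainder 2
12 ÷ 3 = 4 remainder 0
4 ÷ 3 = 1 remainder 1
1 ÷ 3 = 0 remainder 1
Reading remainders bottom-up:
= 110222111


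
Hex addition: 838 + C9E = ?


Align and add column by column (LSB to MSB, each column mod 16 with carry):
  0838
+ 0C9E
  ----
  col 0: 8(8) + E(14) + 0 (carry in) = 22 → 6(6), carry out 1
  col 1: 3(3) + 9(9) + 1 (carry in) = 13 → D(13), carry out 0
  col 2: 8(8) + C(12) + 0 (carry in) = 20 → 4(4), carry out 1
  col 3: 0(0) + 0(0) + 1 (carry in) = 1 → 1(1), carry out 0
Reading digits MSB→LSB: 14D6
Strip leading zeros: 14D6
= 0x14D6


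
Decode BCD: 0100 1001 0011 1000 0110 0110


Each 4-bit group → digit:
  0100 → 4
  1001 → 9
  0011 → 3
  1000 → 8
  0110 → 6
  0110 → 6
= 493866


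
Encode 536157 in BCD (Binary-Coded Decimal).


Each digit → 4-bit binary:
  5 → 0101
  3 → 0011
  6 → 0110
  1 → 0001
  5 → 0101
  7 → 0111
= 0101 0011 0110 0001 0101 0111


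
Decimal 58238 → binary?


Divide by 2 repeatedly:
58238 ÷ 2 = 29119 remainder 0
29119 ÷ 2 = 14559 remainder 1
14559 ÷ 2 = 7279 remainder 1
7279 ÷ 2 = 3639 remainder 1
3639 ÷ 2 = 1819 remainder 1
1819 ÷ 2 = 909 remainder 1
909 ÷ 2 = 454 remainder 1
454 ÷ 2 = 227 remainder 0
227 ÷ 2 = 113 remainder 1
113 ÷ 2 = 56 remainder 1
56 ÷ 2 = 28 remainder 0
28 ÷ 2 = 14 remainder 0
14 ÷ 2 = 7 remainder 0
7 ÷ 2 = 3 remainder 1
3 ÷ 2 = 1 remainder 1
1 ÷ 2 = 0 remainder 1
Reading remainders bottom-up:
= 1110001101111110


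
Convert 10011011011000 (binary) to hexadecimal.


Group into 4-bit nibbles: 0010011011011000
  0010 = 2
  0110 = 6
  1101 = D
  1000 = 8
= 0x26D8


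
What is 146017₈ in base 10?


Positional values:
Position 0: 7 × 8^0 = 7
Position 1: 1 × 8^1 = 8
Position 2: 0 × 8^2 = 0
Position 3: 6 × 8^3 = 3072
Position 4: 4 × 8^4 = 16384
Position 5: 1 × 8^5 = 32768
Sum = 7 + 8 + 0 + 3072 + 16384 + 32768
= 52239


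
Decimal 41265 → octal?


Divide by 8 repeatedly:
41265 ÷ 8 = 5158 remainder 1
5158 ÷ 8 = 644 remainder 6
644 ÷ 8 = 80 remainder 4
80 ÷ 8 = 10 remainder 0
10 ÷ 8 = 1 remainder 2
1 ÷ 8 = 0 remainder 1
Reading remainders bottom-up:
= 0o120461


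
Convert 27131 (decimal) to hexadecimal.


Divide by 16 repeatedly:
27131 ÷ 16 = 1695 remainder 11 (B)
1695 ÷ 16 = 105 remainder 15 (F)
105 ÷ 16 = 6 remainder 9 (9)
6 ÷ 16 = 0 remainder 6 (6)
Reading remainders bottom-up:
= 0x69FB


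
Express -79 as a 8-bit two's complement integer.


Original: 01001111
Step 1 - Invert all bits: 10110000
Step 2 - Add 1: 10110000 + 1
= 10110001 (represents -79)


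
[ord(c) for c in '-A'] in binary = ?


String: '-A'  (2 characters)
Per-character ASCII lookup:
  '-': special character: '-' = 45 → 101101
  'A': uppercase starts at 65: 'A' = 65 + 0 = 65 → 1000001
= 101101 1000001


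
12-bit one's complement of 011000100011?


Original: 011000100011
Invert all bits:
  bit 0: 0 → 1
  bit 1: 1 → 0
  bit 2: 1 → 0
  bit 3: 0 → 1
  bit 4: 0 → 1
  bit 5: 0 → 1
  bit 6: 1 → 0
  bit 7: 0 → 1
  bit 8: 0 → 1
  bit 9: 0 → 1
  bit 10: 1 → 0
  bit 11: 1 → 0
= 100111011100


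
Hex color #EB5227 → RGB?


Hex: #EB5227
R = EB₁₆ = 235
G = 52₁₆ = 82
B = 27₁₆ = 39
= RGB(235, 82, 39)


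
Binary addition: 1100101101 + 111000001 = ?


Align and add column by column (LSB to MSB, carry propagating):
  01100101101
+ 00111000001
  -----------
  col 0: 1 + 1 + 0 (carry in) = 2 → bit 0, carry out 1
  col 1: 0 + 0 + 1 (carry in) = 1 → bit 1, carry out 0
  col 2: 1 + 0 + 0 (carry in) = 1 → bit 1, carry out 0
  col 3: 1 + 0 + 0 (carry in) = 1 → bit 1, carry out 0
  col 4: 0 + 0 + 0 (carry in) = 0 → bit 0, carry out 0
  col 5: 1 + 0 + 0 (carry in) = 1 → bit 1, carry out 0
  col 6: 0 + 1 + 0 (carry in) = 1 → bit 1, carry out 0
  col 7: 0 + 1 + 0 (carry in) = 1 → bit 1, carry out 0
  col 8: 1 + 1 + 0 (carry in) = 2 → bit 0, carry out 1
  col 9: 1 + 0 + 1 (carry in) = 2 → bit 0, carry out 1
  col 10: 0 + 0 + 1 (carry in) = 1 → bit 1, carry out 0
Reading bits MSB→LSB: 10011101110
Strip leading zeros: 10011101110
= 10011101110


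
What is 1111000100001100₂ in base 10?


Positional values:
Bit 2: 1 × 2^2 = 4
Bit 3: 1 × 2^3 = 8
Bit 8: 1 × 2^8 = 256
Bit 12: 1 × 2^12 = 4096
Bit 13: 1 × 2^13 = 8192
Bit 14: 1 × 2^14 = 16384
Bit 15: 1 × 2^15 = 32768
Sum = 4 + 8 + 256 + 4096 + 8192 + 16384 + 32768
= 61708


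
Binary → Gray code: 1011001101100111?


Binary: 1011001101100111
Gray code: G = B XOR (B >> 1)
B >> 1 = 0101100110110011
1011001101100111 XOR 0101100110110011:
  1 XOR 0 = 1
  0 XOR 1 = 1
  1 XOR 0 = 1
  1 XOR 1 = 0
  0 XOR 1 = 1
  0 XOR 0 = 0
  1 XOR 0 = 1
  1 XOR 1 = 0
  0 XOR 1 = 1
  1 XOR 0 = 1
  1 XOR 1 = 0
  0 XOR 1 = 1
  0 XOR 0 = 0
  1 XOR 0 = 1
  1 XOR 1 = 0
  1 XOR 1 = 0
= 1110101011010100


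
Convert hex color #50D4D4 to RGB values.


Hex: #50D4D4
R = 50₁₆ = 80
G = D4₁₆ = 212
B = D4₁₆ = 212
= RGB(80, 212, 212)


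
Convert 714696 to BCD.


Each digit → 4-bit binary:
  7 → 0111
  1 → 0001
  4 → 0100
  6 → 0110
  9 → 1001
  6 → 0110
= 0111 0001 0100 0110 1001 0110


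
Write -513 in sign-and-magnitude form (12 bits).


Sign bit: 1 (negative)
Magnitude: 513 = 01000000001
= 101000000001


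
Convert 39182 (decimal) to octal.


Divide by 8 repeatedly:
39182 ÷ 8 = 4897 remainder 6
4897 ÷ 8 = 612 remainder 1
612 ÷ 8 = 76 remainder 4
76 ÷ 8 = 9 remainder 4
9 ÷ 8 = 1 remainder 1
1 ÷ 8 = 0 remainder 1
Reading remainders bottom-up:
= 0o114416


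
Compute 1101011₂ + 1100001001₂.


Align and add column by column (LSB to MSB, carry propagating):
  00001101011
+ 01100001001
  -----------
  col 0: 1 + 1 + 0 (carry in) = 2 → bit 0, carry out 1
  col 1: 1 + 0 + 1 (carry in) = 2 → bit 0, carry out 1
  col 2: 0 + 0 + 1 (carry in) = 1 → bit 1, carry out 0
  col 3: 1 + 1 + 0 (carry in) = 2 → bit 0, carry out 1
  col 4: 0 + 0 + 1 (carry in) = 1 → bit 1, carry out 0
  col 5: 1 + 0 + 0 (carry in) = 1 → bit 1, carry out 0
  col 6: 1 + 0 + 0 (carry in) = 1 → bit 1, carry out 0
  col 7: 0 + 0 + 0 (carry in) = 0 → bit 0, carry out 0
  col 8: 0 + 1 + 0 (carry in) = 1 → bit 1, carry out 0
  col 9: 0 + 1 + 0 (carry in) = 1 → bit 1, carry out 0
  col 10: 0 + 0 + 0 (carry in) = 0 → bit 0, carry out 0
Reading bits MSB→LSB: 01101110100
Strip leading zeros: 1101110100
= 1101110100


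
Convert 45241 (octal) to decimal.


Positional values:
Position 0: 1 × 8^0 = 1
Position 1: 4 × 8^1 = 32
Position 2: 2 × 8^2 = 128
Position 3: 5 × 8^3 = 2560
Position 4: 4 × 8^4 = 16384
Sum = 1 + 32 + 128 + 2560 + 16384
= 19105


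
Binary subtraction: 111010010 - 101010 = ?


Align and subtract column by column (LSB to MSB, borrowing when needed):
  111010010
- 000101010
  ---------
  col 0: (0 - 0 borrow-in) - 0 → 0 - 0 = 0, borrow out 0
  col 1: (1 - 0 borrow-in) - 1 → 1 - 1 = 0, borrow out 0
  col 2: (0 - 0 borrow-in) - 0 → 0 - 0 = 0, borrow out 0
  col 3: (0 - 0 borrow-in) - 1 → borrow from next column: (0+2) - 1 = 1, borrow out 1
  col 4: (1 - 1 borrow-in) - 0 → 0 - 0 = 0, borrow out 0
  col 5: (0 - 0 borrow-in) - 1 → borrow from next column: (0+2) - 1 = 1, borrow out 1
  col 6: (1 - 1 borrow-in) - 0 → 0 - 0 = 0, borrow out 0
  col 7: (1 - 0 borrow-in) - 0 → 1 - 0 = 1, borrow out 0
  col 8: (1 - 0 borrow-in) - 0 → 1 - 0 = 1, borrow out 0
Reading bits MSB→LSB: 110101000
Strip leading zeros: 110101000
= 110101000


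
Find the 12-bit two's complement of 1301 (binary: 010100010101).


Original: 010100010101
Step 1 - Invert all bits: 101011101010
Step 2 - Add 1: 101011101010 + 1
= 101011101011 (represents -1301)


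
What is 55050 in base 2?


Divide by 2 repeatedly:
55050 ÷ 2 = 27525 remainder 0
27525 ÷ 2 = 13762 remainder 1
13762 ÷ 2 = 6881 remainder 0
6881 ÷ 2 = 3440 remainder 1
3440 ÷ 2 = 1720 remainder 0
1720 ÷ 2 = 860 remainder 0
860 ÷ 2 = 430 remainder 0
430 ÷ 2 = 215 remainder 0
215 ÷ 2 = 107 remainder 1
107 ÷ 2 = 53 remainder 1
53 ÷ 2 = 26 remainder 1
26 ÷ 2 = 13 remainder 0
13 ÷ 2 = 6 remainder 1
6 ÷ 2 = 3 remainder 0
3 ÷ 2 = 1 remainder 1
1 ÷ 2 = 0 remainder 1
Reading remainders bottom-up:
= 1101011100001010


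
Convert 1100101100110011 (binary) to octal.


Group into 3-bit groups: 001100101100110011
  001 = 1
  100 = 4
  101 = 5
  100 = 4
  110 = 6
  011 = 3
= 0o145463


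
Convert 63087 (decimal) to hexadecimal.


Divide by 16 repeatedly:
63087 ÷ 16 = 3942 remainder 15 (F)
3942 ÷ 16 = 246 remainder 6 (6)
246 ÷ 16 = 15 remainder 6 (6)
15 ÷ 16 = 0 remainder 15 (F)
Reading remainders bottom-up:
= 0xF66F


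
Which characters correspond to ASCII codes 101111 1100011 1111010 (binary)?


Codes (binary): 101111 1100011 1111010
Per-code ASCII lookup:
  101111 = 47  (special character) → '/'
  1100011 = 99  (range 97-122: lowercase, 99 - 97 = 2) → 'c'
  1111010 = 122  (range 97-122: lowercase, 122 - 97 = 25) → 'z'
= '/cz'


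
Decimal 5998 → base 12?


Divide by 12 repeatedly:
5998 ÷ 12 = 499 remainder 10
499 ÷ 12 = 41 remainder 7
41 ÷ 12 = 3 remainder 5
3 ÷ 12 = 0 remainder 3
Reading remainders bottom-up:
= 357A


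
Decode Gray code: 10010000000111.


Gray code: 10010000000111
MSB stays the same: 1
Each subsequent bit = prev_binary XOR current_gray:
  B[1] = 1 XOR 0 = 1
  B[2] = 1 XOR 0 = 1
  B[3] = 1 XOR 1 = 0
  B[4] = 0 XOR 0 = 0
  B[5] = 0 XOR 0 = 0
  B[6] = 0 XOR 0 = 0
  B[7] = 0 XOR 0 = 0
  B[8] = 0 XOR 0 = 0
  B[9] = 0 XOR 0 = 0
  B[10] = 0 XOR 0 = 0
  B[11] = 0 XOR 1 = 1
  B[12] = 1 XOR 1 = 0
  B[13] = 0 XOR 1 = 1
= 11100000000101 (14341 decimal)


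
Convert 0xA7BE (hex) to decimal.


Positional values:
Position 0: E × 16^0 = 14 × 1 = 14
Position 1: B × 16^1 = 11 × 16 = 176
Position 2: 7 × 16^2 = 7 × 256 = 1792
Position 3: A × 16^3 = 10 × 4096 = 40960
Sum = 14 + 176 + 1792 + 40960
= 42942


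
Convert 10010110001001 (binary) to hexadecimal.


Group into 4-bit nibbles: 0010010110001001
  0010 = 2
  0101 = 5
  1000 = 8
  1001 = 9
= 0x2589


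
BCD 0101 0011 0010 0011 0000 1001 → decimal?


Each 4-bit group → digit:
  0101 → 5
  0011 → 3
  0010 → 2
  0011 → 3
  0000 → 0
  1001 → 9
= 532309


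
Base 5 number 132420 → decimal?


Positional values (base 5):
  0 × 5^0 = 0 × 1 = 0
  2 × 5^1 = 2 × 5 = 10
  4 × 5^2 = 4 × 25 = 100
  2 × 5^3 = 2 × 125 = 250
  3 × 5^4 = 3 × 625 = 1875
  1 × 5^5 = 1 × 3125 = 3125
Sum = 0 + 10 + 100 + 250 + 1875 + 3125
= 5360


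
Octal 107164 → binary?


Each octal digit → 3 binary bits:
  1 = 001
  0 = 000
  7 = 111
  1 = 001
  6 = 110
  4 = 100
Concatenate: 001 000 111 001 110 100
= 001000111001110100


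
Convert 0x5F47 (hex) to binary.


Each hex digit → 4 binary bits:
  5 = 0101
  F = 1111
  4 = 0100
  7 = 0111
Concatenate: 0101 1111 0100 0111
= 0101111101000111


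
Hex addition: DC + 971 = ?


Align and add column by column (LSB to MSB, each column mod 16 with carry):
  00DC
+ 0971
  ----
  col 0: C(12) + 1(1) + 0 (carry in) = 13 → D(13), carry out 0
  col 1: D(13) + 7(7) + 0 (carry in) = 20 → 4(4), carry out 1
  col 2: 0(0) + 9(9) + 1 (carry in) = 10 → A(10), carry out 0
  col 3: 0(0) + 0(0) + 0 (carry in) = 0 → 0(0), carry out 0
Reading digits MSB→LSB: 0A4D
Strip leading zeros: A4D
= 0xA4D


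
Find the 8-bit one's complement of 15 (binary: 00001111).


Original: 00001111
Invert all bits:
  bit 0: 0 → 1
  bit 1: 0 → 1
  bit 2: 0 → 1
  bit 3: 0 → 1
  bit 4: 1 → 0
  bit 5: 1 → 0
  bit 6: 1 → 0
  bit 7: 1 → 0
= 11110000


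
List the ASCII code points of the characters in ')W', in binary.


String: ')W'  (2 characters)
Per-character ASCII lookup:
  ')': special character: ')' = 41 → 101001
  'W': uppercase starts at 65: 'W' = 65 + 22 = 87 → 1010111
= 101001 1010111


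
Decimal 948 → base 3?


Divide by 3 repeatedly:
948 ÷ 3 = 316 remainder 0
316 ÷ 3 = 105 remainder 1
105 ÷ 3 = 35 remainder 0
35 ÷ 3 = 11 remainder 2
11 ÷ 3 = 3 remainder 2
3 ÷ 3 = 1 remainder 0
1 ÷ 3 = 0 remainder 1
Reading remainders bottom-up:
= 1022010


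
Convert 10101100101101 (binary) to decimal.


Positional values:
Bit 0: 1 × 2^0 = 1
Bit 2: 1 × 2^2 = 4
Bit 3: 1 × 2^3 = 8
Bit 5: 1 × 2^5 = 32
Bit 8: 1 × 2^8 = 256
Bit 9: 1 × 2^9 = 512
Bit 11: 1 × 2^11 = 2048
Bit 13: 1 × 2^13 = 8192
Sum = 1 + 4 + 8 + 32 + 256 + 512 + 2048 + 8192
= 11053


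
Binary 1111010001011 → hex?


Group into 4-bit nibbles: 0001111010001011
  0001 = 1
  1110 = E
  1000 = 8
  1011 = B
= 0x1E8B


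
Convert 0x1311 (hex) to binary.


Each hex digit → 4 binary bits:
  1 = 0001
  3 = 0011
  1 = 0001
  1 = 0001
Concatenate: 0001 0011 0001 0001
= 0001001100010001


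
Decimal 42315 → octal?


Divide by 8 repeatedly:
42315 ÷ 8 = 5289 remainder 3
5289 ÷ 8 = 661 remainder 1
661 ÷ 8 = 82 remainder 5
82 ÷ 8 = 10 remainder 2
10 ÷ 8 = 1 remainder 2
1 ÷ 8 = 0 remainder 1
Reading remainders bottom-up:
= 0o122513


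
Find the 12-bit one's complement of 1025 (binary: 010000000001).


Original: 010000000001
Invert all bits:
  bit 0: 0 → 1
  bit 1: 1 → 0
  bit 2: 0 → 1
  bit 3: 0 → 1
  bit 4: 0 → 1
  bit 5: 0 → 1
  bit 6: 0 → 1
  bit 7: 0 → 1
  bit 8: 0 → 1
  bit 9: 0 → 1
  bit 10: 0 → 1
  bit 11: 1 → 0
= 101111111110


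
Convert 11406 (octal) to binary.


Each octal digit → 3 binary bits:
  1 = 001
  1 = 001
  4 = 100
  0 = 000
  6 = 110
Concatenate: 001 001 100 000 110
= 001001100000110


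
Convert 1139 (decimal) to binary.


Divide by 2 repeatedly:
1139 ÷ 2 = 569 remainder 1
569 ÷ 2 = 284 remainder 1
284 ÷ 2 = 142 remainder 0
142 ÷ 2 = 71 remainder 0
71 ÷ 2 = 35 remainder 1
35 ÷ 2 = 17 remainder 1
17 ÷ 2 = 8 remainder 1
8 ÷ 2 = 4 remainder 0
4 ÷ 2 = 2 remainder 0
2 ÷ 2 = 1 remainder 0
1 ÷ 2 = 0 remainder 1
Reading remainders bottom-up:
= 10001110011


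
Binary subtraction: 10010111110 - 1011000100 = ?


Align and subtract column by column (LSB to MSB, borrowing when needed):
  10010111110
- 01011000100
  -----------
  col 0: (0 - 0 borrow-in) - 0 → 0 - 0 = 0, borrow out 0
  col 1: (1 - 0 borrow-in) - 0 → 1 - 0 = 1, borrow out 0
  col 2: (1 - 0 borrow-in) - 1 → 1 - 1 = 0, borrow out 0
  col 3: (1 - 0 borrow-in) - 0 → 1 - 0 = 1, borrow out 0
  col 4: (1 - 0 borrow-in) - 0 → 1 - 0 = 1, borrow out 0
  col 5: (1 - 0 borrow-in) - 0 → 1 - 0 = 1, borrow out 0
  col 6: (0 - 0 borrow-in) - 1 → borrow from next column: (0+2) - 1 = 1, borrow out 1
  col 7: (1 - 1 borrow-in) - 1 → borrow from next column: (0+2) - 1 = 1, borrow out 1
  col 8: (0 - 1 borrow-in) - 0 → borrow from next column: (-1+2) - 0 = 1, borrow out 1
  col 9: (0 - 1 borrow-in) - 1 → borrow from next column: (-1+2) - 1 = 0, borrow out 1
  col 10: (1 - 1 borrow-in) - 0 → 0 - 0 = 0, borrow out 0
Reading bits MSB→LSB: 00111111010
Strip leading zeros: 111111010
= 111111010


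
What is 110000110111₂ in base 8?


Group into 3-bit groups: 110000110111
  110 = 6
  000 = 0
  110 = 6
  111 = 7
= 0o6067


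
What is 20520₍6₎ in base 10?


Positional values (base 6):
  0 × 6^0 = 0 × 1 = 0
  2 × 6^1 = 2 × 6 = 12
  5 × 6^2 = 5 × 36 = 180
  0 × 6^3 = 0 × 216 = 0
  2 × 6^4 = 2 × 1296 = 2592
Sum = 0 + 12 + 180 + 0 + 2592
= 2784


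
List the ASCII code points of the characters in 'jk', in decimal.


String: 'jk'  (2 characters)
Per-character ASCII lookup:
  'j': lowercase starts at 97: 'j' = 97 + 9 = 106
  'k': lowercase starts at 97: 'k' = 97 + 10 = 107
= 106 107


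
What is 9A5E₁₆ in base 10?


Positional values:
Position 0: E × 16^0 = 14 × 1 = 14
Position 1: 5 × 16^1 = 5 × 16 = 80
Position 2: A × 16^2 = 10 × 256 = 2560
Position 3: 9 × 16^3 = 9 × 4096 = 36864
Sum = 14 + 80 + 2560 + 36864
= 39518


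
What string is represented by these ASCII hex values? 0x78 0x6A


Codes (hex): 0x78 0x6A
Per-code ASCII lookup:
  0x78 = 120  (range 97-122: lowercase, 120 - 97 = 23) → 'x'
  0x6A = 106  (range 97-122: lowercase, 106 - 97 = 9) → 'j'
= 'xj'


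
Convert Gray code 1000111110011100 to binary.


Gray code: 1000111110011100
MSB stays the same: 1
Each subsequent bit = prev_binary XOR current_gray:
  B[1] = 1 XOR 0 = 1
  B[2] = 1 XOR 0 = 1
  B[3] = 1 XOR 0 = 1
  B[4] = 1 XOR 1 = 0
  B[5] = 0 XOR 1 = 1
  B[6] = 1 XOR 1 = 0
  B[7] = 0 XOR 1 = 1
  B[8] = 1 XOR 1 = 0
  B[9] = 0 XOR 0 = 0
  B[10] = 0 XOR 0 = 0
  B[11] = 0 XOR 1 = 1
  B[12] = 1 XOR 1 = 0
  B[13] = 0 XOR 1 = 1
  B[14] = 1 XOR 0 = 1
  B[15] = 1 XOR 0 = 1
= 1111010100010111 (62743 decimal)


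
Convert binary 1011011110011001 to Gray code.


Binary: 1011011110011001
Gray code: G = B XOR (B >> 1)
B >> 1 = 0101101111001100
1011011110011001 XOR 0101101111001100:
  1 XOR 0 = 1
  0 XOR 1 = 1
  1 XOR 0 = 1
  1 XOR 1 = 0
  0 XOR 1 = 1
  1 XOR 0 = 1
  1 XOR 1 = 0
  1 XOR 1 = 0
  1 XOR 1 = 0
  0 XOR 1 = 1
  0 XOR 0 = 0
  1 XOR 0 = 1
  1 XOR 1 = 0
  0 XOR 1 = 1
  0 XOR 0 = 0
  1 XOR 0 = 1
= 1110110001010101


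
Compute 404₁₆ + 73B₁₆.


Align and add column by column (LSB to MSB, each column mod 16 with carry):
  0404
+ 073B
  ----
  col 0: 4(4) + B(11) + 0 (carry in) = 15 → F(15), carry out 0
  col 1: 0(0) + 3(3) + 0 (carry in) = 3 → 3(3), carry out 0
  col 2: 4(4) + 7(7) + 0 (carry in) = 11 → B(11), carry out 0
  col 3: 0(0) + 0(0) + 0 (carry in) = 0 → 0(0), carry out 0
Reading digits MSB→LSB: 0B3F
Strip leading zeros: B3F
= 0xB3F


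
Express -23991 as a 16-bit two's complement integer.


Original: 0101110110110111
Step 1 - Invert all bits: 1010001001001000
Step 2 - Add 1: 1010001001001000 + 1
= 1010001001001001 (represents -23991)


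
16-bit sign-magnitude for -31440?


Sign bit: 1 (negative)
Magnitude: 31440 = 111101011010000
= 1111101011010000


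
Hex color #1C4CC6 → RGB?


Hex: #1C4CC6
R = 1C₁₆ = 28
G = 4C₁₆ = 76
B = C6₁₆ = 198
= RGB(28, 76, 198)


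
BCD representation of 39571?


Each digit → 4-bit binary:
  3 → 0011
  9 → 1001
  5 → 0101
  7 → 0111
  1 → 0001
= 0011 1001 0101 0111 0001


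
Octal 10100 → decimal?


Positional values:
Position 0: 0 × 8^0 = 0
Position 1: 0 × 8^1 = 0
Position 2: 1 × 8^2 = 64
Position 3: 0 × 8^3 = 0
Position 4: 1 × 8^4 = 4096
Sum = 0 + 0 + 64 + 0 + 4096
= 4160


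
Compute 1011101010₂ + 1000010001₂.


Align and add column by column (LSB to MSB, carry propagating):
  01011101010
+ 01000010001
  -----------
  col 0: 0 + 1 + 0 (carry in) = 1 → bit 1, carry out 0
  col 1: 1 + 0 + 0 (carry in) = 1 → bit 1, carry out 0
  col 2: 0 + 0 + 0 (carry in) = 0 → bit 0, carry out 0
  col 3: 1 + 0 + 0 (carry in) = 1 → bit 1, carry out 0
  col 4: 0 + 1 + 0 (carry in) = 1 → bit 1, carry out 0
  col 5: 1 + 0 + 0 (carry in) = 1 → bit 1, carry out 0
  col 6: 1 + 0 + 0 (carry in) = 1 → bit 1, carry out 0
  col 7: 1 + 0 + 0 (carry in) = 1 → bit 1, carry out 0
  col 8: 0 + 0 + 0 (carry in) = 0 → bit 0, carry out 0
  col 9: 1 + 1 + 0 (carry in) = 2 → bit 0, carry out 1
  col 10: 0 + 0 + 1 (carry in) = 1 → bit 1, carry out 0
Reading bits MSB→LSB: 10011111011
Strip leading zeros: 10011111011
= 10011111011


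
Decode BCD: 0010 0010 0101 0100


Each 4-bit group → digit:
  0010 → 2
  0010 → 2
  0101 → 5
  0100 → 4
= 2254


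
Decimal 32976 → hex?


Divide by 16 repeatedly:
32976 ÷ 16 = 2061 remainder 0 (0)
2061 ÷ 16 = 128 remainder 13 (D)
128 ÷ 16 = 8 remainder 0 (0)
8 ÷ 16 = 0 remainder 8 (8)
Reading remainders bottom-up:
= 0x80D0


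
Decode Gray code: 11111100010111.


Gray code: 11111100010111
MSB stays the same: 1
Each subsequent bit = prev_binary XOR current_gray:
  B[1] = 1 XOR 1 = 0
  B[2] = 0 XOR 1 = 1
  B[3] = 1 XOR 1 = 0
  B[4] = 0 XOR 1 = 1
  B[5] = 1 XOR 1 = 0
  B[6] = 0 XOR 0 = 0
  B[7] = 0 XOR 0 = 0
  B[8] = 0 XOR 0 = 0
  B[9] = 0 XOR 1 = 1
  B[10] = 1 XOR 0 = 1
  B[11] = 1 XOR 1 = 0
  B[12] = 0 XOR 1 = 1
  B[13] = 1 XOR 1 = 0
= 10101000011010 (10778 decimal)


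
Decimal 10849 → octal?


Divide by 8 repeatedly:
10849 ÷ 8 = 1356 remainder 1
1356 ÷ 8 = 169 remainder 4
169 ÷ 8 = 21 remainder 1
21 ÷ 8 = 2 remainder 5
2 ÷ 8 = 0 remainder 2
Reading remainders bottom-up:
= 0o25141


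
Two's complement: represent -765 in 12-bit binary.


Original: 001011111101
Step 1 - Invert all bits: 110100000010
Step 2 - Add 1: 110100000010 + 1
= 110100000011 (represents -765)


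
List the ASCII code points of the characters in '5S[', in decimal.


String: '5S['  (3 characters)
Per-character ASCII lookup:
  '5': digits start at 48: '5' = 48 + 5 = 53
  'S': uppercase starts at 65: 'S' = 65 + 18 = 83
  '[': special character: '[' = 91
= 53 83 91


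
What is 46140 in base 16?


Divide by 16 repeatedly:
46140 ÷ 16 = 2883 remainder 12 (C)
2883 ÷ 16 = 180 remainder 3 (3)
180 ÷ 16 = 11 remainder 4 (4)
11 ÷ 16 = 0 remainder 11 (B)
Reading remainders bottom-up:
= 0xB43C


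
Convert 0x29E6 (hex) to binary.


Each hex digit → 4 binary bits:
  2 = 0010
  9 = 1001
  E = 1110
  6 = 0110
Concatenate: 0010 1001 1110 0110
= 0010100111100110


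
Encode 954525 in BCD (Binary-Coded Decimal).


Each digit → 4-bit binary:
  9 → 1001
  5 → 0101
  4 → 0100
  5 → 0101
  2 → 0010
  5 → 0101
= 1001 0101 0100 0101 0010 0101


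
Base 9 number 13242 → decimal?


Positional values (base 9):
  2 × 9^0 = 2 × 1 = 2
  4 × 9^1 = 4 × 9 = 36
  2 × 9^2 = 2 × 81 = 162
  3 × 9^3 = 3 × 729 = 2187
  1 × 9^4 = 1 × 6561 = 6561
Sum = 2 + 36 + 162 + 2187 + 6561
= 8948


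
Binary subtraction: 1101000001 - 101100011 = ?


Align and subtract column by column (LSB to MSB, borrowing when needed):
  1101000001
- 0101100011
  ----------
  col 0: (1 - 0 borrow-in) - 1 → 1 - 1 = 0, borrow out 0
  col 1: (0 - 0 borrow-in) - 1 → borrow from next column: (0+2) - 1 = 1, borrow out 1
  col 2: (0 - 1 borrow-in) - 0 → borrow from next column: (-1+2) - 0 = 1, borrow out 1
  col 3: (0 - 1 borrow-in) - 0 → borrow from next column: (-1+2) - 0 = 1, borrow out 1
  col 4: (0 - 1 borrow-in) - 0 → borrow from next column: (-1+2) - 0 = 1, borrow out 1
  col 5: (0 - 1 borrow-in) - 1 → borrow from next column: (-1+2) - 1 = 0, borrow out 1
  col 6: (1 - 1 borrow-in) - 1 → borrow from next column: (0+2) - 1 = 1, borrow out 1
  col 7: (0 - 1 borrow-in) - 0 → borrow from next column: (-1+2) - 0 = 1, borrow out 1
  col 8: (1 - 1 borrow-in) - 1 → borrow from next column: (0+2) - 1 = 1, borrow out 1
  col 9: (1 - 1 borrow-in) - 0 → 0 - 0 = 0, borrow out 0
Reading bits MSB→LSB: 0111011110
Strip leading zeros: 111011110
= 111011110


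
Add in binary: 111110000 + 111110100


Align and add column by column (LSB to MSB, carry propagating):
  0111110000
+ 0111110100
  ----------
  col 0: 0 + 0 + 0 (carry in) = 0 → bit 0, carry out 0
  col 1: 0 + 0 + 0 (carry in) = 0 → bit 0, carry out 0
  col 2: 0 + 1 + 0 (carry in) = 1 → bit 1, carry out 0
  col 3: 0 + 0 + 0 (carry in) = 0 → bit 0, carry out 0
  col 4: 1 + 1 + 0 (carry in) = 2 → bit 0, carry out 1
  col 5: 1 + 1 + 1 (carry in) = 3 → bit 1, carry out 1
  col 6: 1 + 1 + 1 (carry in) = 3 → bit 1, carry out 1
  col 7: 1 + 1 + 1 (carry in) = 3 → bit 1, carry out 1
  col 8: 1 + 1 + 1 (carry in) = 3 → bit 1, carry out 1
  col 9: 0 + 0 + 1 (carry in) = 1 → bit 1, carry out 0
Reading bits MSB→LSB: 1111100100
Strip leading zeros: 1111100100
= 1111100100


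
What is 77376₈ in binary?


Each octal digit → 3 binary bits:
  7 = 111
  7 = 111
  3 = 011
  7 = 111
  6 = 110
Concatenate: 111 111 011 111 110
= 111111011111110


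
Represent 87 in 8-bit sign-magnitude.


Sign bit: 0 (positive)
Magnitude: 87 = 1010111
= 01010111


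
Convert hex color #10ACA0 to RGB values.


Hex: #10ACA0
R = 10₁₆ = 16
G = AC₁₆ = 172
B = A0₁₆ = 160
= RGB(16, 172, 160)


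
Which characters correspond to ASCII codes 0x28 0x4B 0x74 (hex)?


Codes (hex): 0x28 0x4B 0x74
Per-code ASCII lookup:
  0x28 = 40  (special character) → '('
  0x4B = 75  (range 65-90: uppercase, 75 - 65 = 10) → 'K'
  0x74 = 116  (range 97-122: lowercase, 116 - 97 = 19) → 't'
= '(Kt'
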